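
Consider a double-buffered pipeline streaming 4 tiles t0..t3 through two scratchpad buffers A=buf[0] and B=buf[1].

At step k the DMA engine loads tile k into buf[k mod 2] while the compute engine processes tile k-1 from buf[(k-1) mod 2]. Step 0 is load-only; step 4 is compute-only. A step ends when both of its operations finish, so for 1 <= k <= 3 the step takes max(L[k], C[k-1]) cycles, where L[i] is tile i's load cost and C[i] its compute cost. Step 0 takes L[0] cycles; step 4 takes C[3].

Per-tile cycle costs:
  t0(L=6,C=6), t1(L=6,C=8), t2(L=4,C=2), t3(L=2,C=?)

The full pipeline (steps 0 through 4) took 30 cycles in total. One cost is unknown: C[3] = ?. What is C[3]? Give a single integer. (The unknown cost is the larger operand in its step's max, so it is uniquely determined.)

C[3] = 8

step 0: dur = L[0]=6 = 6
step 1: dur = max(L[1]=6, C[0]=6) = 6
step 2: dur = max(L[2]=4, C[1]=8) = 8
step 3: dur = max(L[3]=2, C[2]=2) = 2
step 4: dur = C[3]=? = C[3]  (unknown; binding)
sum of known step durations = 22
dur[4] = total - known = 30 - 22 = 8
C[3] is the binding max in step 4, so C[3] = dur[4] = 8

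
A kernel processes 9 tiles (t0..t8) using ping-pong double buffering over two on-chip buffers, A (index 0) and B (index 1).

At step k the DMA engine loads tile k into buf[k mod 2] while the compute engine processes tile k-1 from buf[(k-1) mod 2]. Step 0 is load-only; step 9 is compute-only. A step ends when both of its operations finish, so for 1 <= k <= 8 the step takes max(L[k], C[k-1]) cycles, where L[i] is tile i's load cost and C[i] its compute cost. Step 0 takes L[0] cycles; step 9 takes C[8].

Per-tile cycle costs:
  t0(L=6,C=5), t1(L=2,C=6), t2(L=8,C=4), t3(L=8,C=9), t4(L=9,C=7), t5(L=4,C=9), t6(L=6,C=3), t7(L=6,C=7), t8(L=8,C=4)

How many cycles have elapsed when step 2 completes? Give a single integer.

step 0: L[0]=6 → dur=6, Σ=6 | A=load:t0 B=idle [load-only]
step 1: L[1]=2 C[0]=5 → dur=5, Σ=11 | A=compute:t0 B=load:t1 [compute-bound]
step 2: L[2]=8 C[1]=6 → dur=8, Σ=19 | A=load:t2 B=compute:t1 [load-bound]
step 3: L[3]=8 C[2]=4 → dur=8, Σ=27 | A=compute:t2 B=load:t3 [load-bound]
step 4: L[4]=9 C[3]=9 → dur=9, Σ=36 | A=load:t4 B=compute:t3 [tied]
step 5: L[5]=4 C[4]=7 → dur=7, Σ=43 | A=compute:t4 B=load:t5 [compute-bound]
step 6: L[6]=6 C[5]=9 → dur=9, Σ=52 | A=load:t6 B=compute:t5 [compute-bound]
step 7: L[7]=6 C[6]=3 → dur=6, Σ=58 | A=compute:t6 B=load:t7 [load-bound]
step 8: L[8]=8 C[7]=7 → dur=8, Σ=66 | A=load:t8 B=compute:t7 [load-bound]
step 9: C[8]=4 → dur=4, Σ=70 | A=compute:t8 B=idle [compute-only]

end_cycle[2] = 19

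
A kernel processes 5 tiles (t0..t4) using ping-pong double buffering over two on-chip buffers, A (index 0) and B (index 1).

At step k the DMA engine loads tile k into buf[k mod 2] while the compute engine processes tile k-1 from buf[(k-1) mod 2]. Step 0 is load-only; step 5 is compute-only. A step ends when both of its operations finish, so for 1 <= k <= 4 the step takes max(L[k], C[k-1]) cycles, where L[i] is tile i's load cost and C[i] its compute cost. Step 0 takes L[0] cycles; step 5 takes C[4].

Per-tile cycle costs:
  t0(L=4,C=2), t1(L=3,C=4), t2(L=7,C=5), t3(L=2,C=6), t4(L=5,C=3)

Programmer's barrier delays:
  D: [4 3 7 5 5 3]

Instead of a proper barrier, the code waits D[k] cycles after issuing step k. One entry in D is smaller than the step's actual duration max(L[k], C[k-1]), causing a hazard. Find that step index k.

hazard at step 4

step 0: need L[0]=4 = 4; D[0]=4 ok
step 1: need max(L[1]=3,C[0]=2) = 3; D[1]=3 ok
step 2: need max(L[2]=7,C[1]=4) = 7; D[2]=7 ok
step 3: need max(L[3]=2,C[2]=5) = 5; D[3]=5 ok
step 4: need max(L[4]=5,C[3]=6) = 6; D[4]=5 SHORT
step 5: need C[4]=3 = 3; D[5]=3 ok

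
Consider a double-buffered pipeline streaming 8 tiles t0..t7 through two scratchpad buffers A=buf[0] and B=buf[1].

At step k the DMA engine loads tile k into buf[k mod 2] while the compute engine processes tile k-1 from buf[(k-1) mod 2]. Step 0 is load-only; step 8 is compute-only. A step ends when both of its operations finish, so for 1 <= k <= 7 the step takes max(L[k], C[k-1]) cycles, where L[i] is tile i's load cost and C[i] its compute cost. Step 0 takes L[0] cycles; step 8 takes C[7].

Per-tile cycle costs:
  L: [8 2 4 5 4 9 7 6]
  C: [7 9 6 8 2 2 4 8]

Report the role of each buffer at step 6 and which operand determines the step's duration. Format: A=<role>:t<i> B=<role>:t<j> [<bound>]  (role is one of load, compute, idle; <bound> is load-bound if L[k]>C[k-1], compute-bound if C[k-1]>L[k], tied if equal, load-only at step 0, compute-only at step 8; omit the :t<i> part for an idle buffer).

[0] DMA t0→A (8c) ∥ CU idle ⇒ 8c, clock 8
[1] DMA t1→B (2c) ∥ CU A:t0 (7c) ⇒ 7c, clock 15
[2] DMA t2→A (4c) ∥ CU B:t1 (9c) ⇒ 9c, clock 24
[3] DMA t3→B (5c) ∥ CU A:t2 (6c) ⇒ 6c, clock 30
[4] DMA t4→A (4c) ∥ CU B:t3 (8c) ⇒ 8c, clock 38
[5] DMA t5→B (9c) ∥ CU A:t4 (2c) ⇒ 9c, clock 47
[6] DMA t6→A (7c) ∥ CU B:t5 (2c) ⇒ 7c, clock 54
[7] DMA t7→B (6c) ∥ CU A:t6 (4c) ⇒ 6c, clock 60
[8] DMA idle ∥ CU B:t7 (8c) ⇒ 8c, clock 68

step 6: A=load:t6 B=compute:t5 [load-bound]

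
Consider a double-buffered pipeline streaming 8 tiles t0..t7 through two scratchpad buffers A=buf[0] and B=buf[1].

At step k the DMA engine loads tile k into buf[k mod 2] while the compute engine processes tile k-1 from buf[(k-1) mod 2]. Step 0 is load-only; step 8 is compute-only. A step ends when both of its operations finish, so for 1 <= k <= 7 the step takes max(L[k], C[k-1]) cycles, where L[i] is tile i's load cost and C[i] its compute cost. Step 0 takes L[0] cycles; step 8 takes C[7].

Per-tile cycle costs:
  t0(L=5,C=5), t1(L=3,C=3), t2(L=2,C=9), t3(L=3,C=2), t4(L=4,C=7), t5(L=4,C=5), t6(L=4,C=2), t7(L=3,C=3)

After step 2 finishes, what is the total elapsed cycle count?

step 0: L[0]=5 → dur=5, Σ=5 | A=load:t0 B=idle [load-only]
step 1: L[1]=3 C[0]=5 → dur=5, Σ=10 | A=compute:t0 B=load:t1 [compute-bound]
step 2: L[2]=2 C[1]=3 → dur=3, Σ=13 | A=load:t2 B=compute:t1 [compute-bound]
step 3: L[3]=3 C[2]=9 → dur=9, Σ=22 | A=compute:t2 B=load:t3 [compute-bound]
step 4: L[4]=4 C[3]=2 → dur=4, Σ=26 | A=load:t4 B=compute:t3 [load-bound]
step 5: L[5]=4 C[4]=7 → dur=7, Σ=33 | A=compute:t4 B=load:t5 [compute-bound]
step 6: L[6]=4 C[5]=5 → dur=5, Σ=38 | A=load:t6 B=compute:t5 [compute-bound]
step 7: L[7]=3 C[6]=2 → dur=3, Σ=41 | A=compute:t6 B=load:t7 [load-bound]
step 8: C[7]=3 → dur=3, Σ=44 | A=idle B=compute:t7 [compute-only]

end_cycle[2] = 13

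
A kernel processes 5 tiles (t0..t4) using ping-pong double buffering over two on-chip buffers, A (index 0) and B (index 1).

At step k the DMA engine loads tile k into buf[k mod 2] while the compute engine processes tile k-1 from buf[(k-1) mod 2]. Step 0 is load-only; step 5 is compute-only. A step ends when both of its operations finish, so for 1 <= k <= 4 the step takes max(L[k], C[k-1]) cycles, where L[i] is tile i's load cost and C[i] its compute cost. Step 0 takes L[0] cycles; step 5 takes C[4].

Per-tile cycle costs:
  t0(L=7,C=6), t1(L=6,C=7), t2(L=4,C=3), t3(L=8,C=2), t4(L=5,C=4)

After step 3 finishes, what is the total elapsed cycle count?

  0. 7=7c; end=7; A:t0 B:-
  1. max(6,6)=6c; end=13; A:t0 B:t1
  2. max(4,7)=7c; end=20; A:t2 B:t1
  3. max(8,3)=8c; end=28; A:t2 B:t3
  4. max(5,2)=5c; end=33; A:t4 B:t3
  5. 4=4c; end=37; A:t4 B:t3

end_cycle[3] = 28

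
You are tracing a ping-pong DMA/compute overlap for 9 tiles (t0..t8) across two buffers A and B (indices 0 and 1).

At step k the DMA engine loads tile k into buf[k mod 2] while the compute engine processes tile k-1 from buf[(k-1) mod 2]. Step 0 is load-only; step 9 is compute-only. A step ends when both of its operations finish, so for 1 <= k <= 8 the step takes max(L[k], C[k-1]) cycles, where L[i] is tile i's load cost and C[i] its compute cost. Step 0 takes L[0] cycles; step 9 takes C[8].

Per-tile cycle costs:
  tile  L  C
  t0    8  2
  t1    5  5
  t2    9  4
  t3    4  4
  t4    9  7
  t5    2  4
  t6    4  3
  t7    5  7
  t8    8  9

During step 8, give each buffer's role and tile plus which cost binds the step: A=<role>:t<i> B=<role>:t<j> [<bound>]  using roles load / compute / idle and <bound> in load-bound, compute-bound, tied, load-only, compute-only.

k=0 load=t0/8c comp=- wait=8 total=8
k=1 load=t1/5c comp=t0/2c wait=5 total=13
k=2 load=t2/9c comp=t1/5c wait=9 total=22
k=3 load=t3/4c comp=t2/4c wait=4 total=26
k=4 load=t4/9c comp=t3/4c wait=9 total=35
k=5 load=t5/2c comp=t4/7c wait=7 total=42
k=6 load=t6/4c comp=t5/4c wait=4 total=46
k=7 load=t7/5c comp=t6/3c wait=5 total=51
k=8 load=t8/8c comp=t7/7c wait=8 total=59
k=9 load=- comp=t8/9c wait=9 total=68

step 8: A=load:t8 B=compute:t7 [load-bound]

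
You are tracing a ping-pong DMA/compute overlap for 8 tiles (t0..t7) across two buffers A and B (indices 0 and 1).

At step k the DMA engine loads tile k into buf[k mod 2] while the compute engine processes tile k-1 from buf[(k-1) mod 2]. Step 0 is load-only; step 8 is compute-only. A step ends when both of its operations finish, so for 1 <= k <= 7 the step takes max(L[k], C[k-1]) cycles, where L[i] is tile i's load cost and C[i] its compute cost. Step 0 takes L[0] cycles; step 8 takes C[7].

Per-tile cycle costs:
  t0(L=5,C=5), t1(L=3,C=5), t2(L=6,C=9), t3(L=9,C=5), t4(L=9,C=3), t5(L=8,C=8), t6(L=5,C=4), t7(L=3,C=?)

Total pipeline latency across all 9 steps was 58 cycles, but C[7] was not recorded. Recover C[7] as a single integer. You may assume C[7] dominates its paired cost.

step 0 | dur = L[0]=5 = 5
step 1 | dur = max(L[1]=3, C[0]=5) = 5
step 2 | dur = max(L[2]=6, C[1]=5) = 6
step 3 | dur = max(L[3]=9, C[2]=9) = 9
step 4 | dur = max(L[4]=9, C[3]=5) = 9
step 5 | dur = max(L[5]=8, C[4]=3) = 8
step 6 | dur = max(L[6]=5, C[5]=8) = 8
step 7 | dur = max(L[7]=3, C[6]=4) = 4
step 8 | dur = C[7]=? = C[7]  (unknown; binding)
sum of known step durations = 54
dur[8] = total - known = 58 - 54 = 4
C[7] is the binding max in step 8, so C[7] = dur[8] = 4

C[7] = 4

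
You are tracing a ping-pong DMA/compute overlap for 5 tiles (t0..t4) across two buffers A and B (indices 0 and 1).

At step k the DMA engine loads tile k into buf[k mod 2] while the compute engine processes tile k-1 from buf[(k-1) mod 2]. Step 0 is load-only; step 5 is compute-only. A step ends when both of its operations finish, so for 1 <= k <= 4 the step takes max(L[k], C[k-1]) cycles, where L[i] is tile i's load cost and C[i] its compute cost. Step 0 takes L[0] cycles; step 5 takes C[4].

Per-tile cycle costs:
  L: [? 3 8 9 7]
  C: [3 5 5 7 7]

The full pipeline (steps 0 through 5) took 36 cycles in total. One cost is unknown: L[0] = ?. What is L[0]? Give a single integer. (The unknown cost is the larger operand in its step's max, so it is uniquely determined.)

L[0] = 2

step 0 | dur = L[0]=? = L[0]  (unknown; binding)
step 1 | dur = max(L[1]=3, C[0]=3) = 3
step 2 | dur = max(L[2]=8, C[1]=5) = 8
step 3 | dur = max(L[3]=9, C[2]=5) = 9
step 4 | dur = max(L[4]=7, C[3]=7) = 7
step 5 | dur = C[4]=7 = 7
sum of known step durations = 34
dur[0] = total - known = 36 - 34 = 2
L[0] is the binding max in step 0, so L[0] = dur[0] = 2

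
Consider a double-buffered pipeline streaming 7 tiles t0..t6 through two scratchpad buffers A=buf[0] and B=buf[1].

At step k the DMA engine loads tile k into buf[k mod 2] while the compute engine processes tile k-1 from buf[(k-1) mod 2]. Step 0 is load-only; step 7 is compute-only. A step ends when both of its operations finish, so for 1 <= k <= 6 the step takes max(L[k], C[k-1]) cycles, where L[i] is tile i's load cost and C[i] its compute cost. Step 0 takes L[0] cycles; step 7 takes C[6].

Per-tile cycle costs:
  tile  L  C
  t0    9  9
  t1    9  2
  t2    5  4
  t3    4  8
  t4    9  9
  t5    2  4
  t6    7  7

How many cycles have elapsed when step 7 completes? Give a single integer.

end_cycle[7] = 59

[0] DMA t0→A (9c) ∥ CU idle ⇒ 9c, clock 9
[1] DMA t1→B (9c) ∥ CU A:t0 (9c) ⇒ 9c, clock 18
[2] DMA t2→A (5c) ∥ CU B:t1 (2c) ⇒ 5c, clock 23
[3] DMA t3→B (4c) ∥ CU A:t2 (4c) ⇒ 4c, clock 27
[4] DMA t4→A (9c) ∥ CU B:t3 (8c) ⇒ 9c, clock 36
[5] DMA t5→B (2c) ∥ CU A:t4 (9c) ⇒ 9c, clock 45
[6] DMA t6→A (7c) ∥ CU B:t5 (4c) ⇒ 7c, clock 52
[7] DMA idle ∥ CU A:t6 (7c) ⇒ 7c, clock 59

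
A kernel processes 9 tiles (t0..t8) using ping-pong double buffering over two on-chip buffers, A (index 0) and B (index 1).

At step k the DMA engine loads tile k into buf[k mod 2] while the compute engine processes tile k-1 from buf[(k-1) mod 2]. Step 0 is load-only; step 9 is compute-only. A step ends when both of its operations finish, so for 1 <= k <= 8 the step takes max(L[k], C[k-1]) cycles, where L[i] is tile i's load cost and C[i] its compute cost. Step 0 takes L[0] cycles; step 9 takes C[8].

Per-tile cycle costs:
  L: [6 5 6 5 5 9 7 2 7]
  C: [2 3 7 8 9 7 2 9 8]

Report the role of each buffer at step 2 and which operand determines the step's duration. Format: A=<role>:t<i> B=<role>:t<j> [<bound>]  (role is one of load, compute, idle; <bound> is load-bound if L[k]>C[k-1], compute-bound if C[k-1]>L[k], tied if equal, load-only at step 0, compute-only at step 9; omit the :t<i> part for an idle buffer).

k=0 load=t0/6c comp=- wait=6 total=6
k=1 load=t1/5c comp=t0/2c wait=5 total=11
k=2 load=t2/6c comp=t1/3c wait=6 total=17
k=3 load=t3/5c comp=t2/7c wait=7 total=24
k=4 load=t4/5c comp=t3/8c wait=8 total=32
k=5 load=t5/9c comp=t4/9c wait=9 total=41
k=6 load=t6/7c comp=t5/7c wait=7 total=48
k=7 load=t7/2c comp=t6/2c wait=2 total=50
k=8 load=t8/7c comp=t7/9c wait=9 total=59
k=9 load=- comp=t8/8c wait=8 total=67

step 2: A=load:t2 B=compute:t1 [load-bound]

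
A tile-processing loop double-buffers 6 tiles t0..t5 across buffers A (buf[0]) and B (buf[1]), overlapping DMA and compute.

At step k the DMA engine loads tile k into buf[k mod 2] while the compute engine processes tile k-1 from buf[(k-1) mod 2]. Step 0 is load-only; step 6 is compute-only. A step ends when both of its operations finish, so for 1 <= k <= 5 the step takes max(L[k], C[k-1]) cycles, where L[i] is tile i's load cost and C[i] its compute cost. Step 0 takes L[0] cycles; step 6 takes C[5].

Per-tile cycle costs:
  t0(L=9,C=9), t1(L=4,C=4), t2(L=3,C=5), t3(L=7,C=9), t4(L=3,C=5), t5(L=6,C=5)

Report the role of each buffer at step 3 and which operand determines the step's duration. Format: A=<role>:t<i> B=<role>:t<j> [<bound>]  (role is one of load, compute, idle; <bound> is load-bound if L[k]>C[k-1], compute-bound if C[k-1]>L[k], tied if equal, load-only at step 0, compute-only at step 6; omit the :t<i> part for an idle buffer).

step 0: L[0]=9 → dur=9, Σ=9 | A=load:t0 B=idle [load-only]
step 1: L[1]=4 C[0]=9 → dur=9, Σ=18 | A=compute:t0 B=load:t1 [compute-bound]
step 2: L[2]=3 C[1]=4 → dur=4, Σ=22 | A=load:t2 B=compute:t1 [compute-bound]
step 3: L[3]=7 C[2]=5 → dur=7, Σ=29 | A=compute:t2 B=load:t3 [load-bound]
step 4: L[4]=3 C[3]=9 → dur=9, Σ=38 | A=load:t4 B=compute:t3 [compute-bound]
step 5: L[5]=6 C[4]=5 → dur=6, Σ=44 | A=compute:t4 B=load:t5 [load-bound]
step 6: C[5]=5 → dur=5, Σ=49 | A=idle B=compute:t5 [compute-only]

step 3: A=compute:t2 B=load:t3 [load-bound]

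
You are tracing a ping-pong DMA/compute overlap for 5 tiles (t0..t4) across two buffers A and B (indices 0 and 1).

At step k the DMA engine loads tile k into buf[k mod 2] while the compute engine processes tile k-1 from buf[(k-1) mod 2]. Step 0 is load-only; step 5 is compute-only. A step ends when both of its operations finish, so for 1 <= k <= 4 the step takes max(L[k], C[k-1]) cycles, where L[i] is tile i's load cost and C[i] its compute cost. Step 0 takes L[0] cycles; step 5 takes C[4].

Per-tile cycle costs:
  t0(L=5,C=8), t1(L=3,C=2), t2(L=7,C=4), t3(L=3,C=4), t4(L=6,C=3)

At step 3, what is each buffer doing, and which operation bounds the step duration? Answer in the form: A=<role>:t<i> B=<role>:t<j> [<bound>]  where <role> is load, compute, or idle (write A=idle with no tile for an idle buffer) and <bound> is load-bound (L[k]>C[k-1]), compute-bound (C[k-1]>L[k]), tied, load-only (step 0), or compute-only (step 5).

step 0: L[0]=5 → dur=5, Σ=5 | A=load:t0 B=idle [load-only]
step 1: L[1]=3 C[0]=8 → dur=8, Σ=13 | A=compute:t0 B=load:t1 [compute-bound]
step 2: L[2]=7 C[1]=2 → dur=7, Σ=20 | A=load:t2 B=compute:t1 [load-bound]
step 3: L[3]=3 C[2]=4 → dur=4, Σ=24 | A=compute:t2 B=load:t3 [compute-bound]
step 4: L[4]=6 C[3]=4 → dur=6, Σ=30 | A=load:t4 B=compute:t3 [load-bound]
step 5: C[4]=3 → dur=3, Σ=33 | A=compute:t4 B=idle [compute-only]

step 3: A=compute:t2 B=load:t3 [compute-bound]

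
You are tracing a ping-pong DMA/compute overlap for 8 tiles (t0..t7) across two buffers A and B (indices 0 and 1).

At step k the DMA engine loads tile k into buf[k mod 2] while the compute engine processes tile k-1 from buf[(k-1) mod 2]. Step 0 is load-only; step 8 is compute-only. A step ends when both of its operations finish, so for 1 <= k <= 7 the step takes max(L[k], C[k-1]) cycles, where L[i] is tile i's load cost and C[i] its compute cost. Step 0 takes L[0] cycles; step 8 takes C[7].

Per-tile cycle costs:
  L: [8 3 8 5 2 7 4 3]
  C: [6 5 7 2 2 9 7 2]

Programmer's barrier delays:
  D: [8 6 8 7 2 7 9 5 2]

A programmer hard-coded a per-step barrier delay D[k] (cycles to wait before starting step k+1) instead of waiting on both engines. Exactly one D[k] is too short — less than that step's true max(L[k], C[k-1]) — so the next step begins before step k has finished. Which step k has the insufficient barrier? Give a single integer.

hazard at step 7

[0] required=L[0]=8=8 vs D=8 ok
[1] required=max(L[1]=3,C[0]=6)=6 vs D=6 ok
[2] required=max(L[2]=8,C[1]=5)=8 vs D=8 ok
[3] required=max(L[3]=5,C[2]=7)=7 vs D=7 ok
[4] required=max(L[4]=2,C[3]=2)=2 vs D=2 ok
[5] required=max(L[5]=7,C[4]=2)=7 vs D=7 ok
[6] required=max(L[6]=4,C[5]=9)=9 vs D=9 ok
[7] required=max(L[7]=3,C[6]=7)=7 vs D=5 SHORT
[8] required=C[7]=2=2 vs D=2 ok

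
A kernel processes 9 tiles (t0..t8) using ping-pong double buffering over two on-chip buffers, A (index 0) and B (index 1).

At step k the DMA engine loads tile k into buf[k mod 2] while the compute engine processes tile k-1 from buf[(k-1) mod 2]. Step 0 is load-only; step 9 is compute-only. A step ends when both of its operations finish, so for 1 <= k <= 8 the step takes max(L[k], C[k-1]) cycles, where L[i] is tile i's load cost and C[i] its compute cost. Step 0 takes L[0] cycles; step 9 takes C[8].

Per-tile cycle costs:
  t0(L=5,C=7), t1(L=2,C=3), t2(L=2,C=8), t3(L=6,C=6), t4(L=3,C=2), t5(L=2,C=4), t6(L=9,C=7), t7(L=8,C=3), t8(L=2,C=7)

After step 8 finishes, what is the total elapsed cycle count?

[0] DMA t0→A (5c) ∥ CU idle ⇒ 5c, clock 5
[1] DMA t1→B (2c) ∥ CU A:t0 (7c) ⇒ 7c, clock 12
[2] DMA t2→A (2c) ∥ CU B:t1 (3c) ⇒ 3c, clock 15
[3] DMA t3→B (6c) ∥ CU A:t2 (8c) ⇒ 8c, clock 23
[4] DMA t4→A (3c) ∥ CU B:t3 (6c) ⇒ 6c, clock 29
[5] DMA t5→B (2c) ∥ CU A:t4 (2c) ⇒ 2c, clock 31
[6] DMA t6→A (9c) ∥ CU B:t5 (4c) ⇒ 9c, clock 40
[7] DMA t7→B (8c) ∥ CU A:t6 (7c) ⇒ 8c, clock 48
[8] DMA t8→A (2c) ∥ CU B:t7 (3c) ⇒ 3c, clock 51
[9] DMA idle ∥ CU A:t8 (7c) ⇒ 7c, clock 58

end_cycle[8] = 51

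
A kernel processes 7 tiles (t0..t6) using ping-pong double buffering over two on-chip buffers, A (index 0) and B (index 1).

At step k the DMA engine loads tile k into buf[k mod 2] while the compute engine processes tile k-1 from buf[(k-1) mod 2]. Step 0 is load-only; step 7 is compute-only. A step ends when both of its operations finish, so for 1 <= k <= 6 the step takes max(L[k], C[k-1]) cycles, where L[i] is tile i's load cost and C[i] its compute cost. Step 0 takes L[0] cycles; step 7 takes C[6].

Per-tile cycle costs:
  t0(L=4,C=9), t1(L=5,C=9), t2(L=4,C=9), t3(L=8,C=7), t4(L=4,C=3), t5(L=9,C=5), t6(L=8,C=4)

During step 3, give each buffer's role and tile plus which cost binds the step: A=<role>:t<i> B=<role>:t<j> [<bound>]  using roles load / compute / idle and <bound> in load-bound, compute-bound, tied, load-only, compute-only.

step 0: L[0]=4 → dur=4, Σ=4 | A=load:t0 B=idle [load-only]
step 1: L[1]=5 C[0]=9 → dur=9, Σ=13 | A=compute:t0 B=load:t1 [compute-bound]
step 2: L[2]=4 C[1]=9 → dur=9, Σ=22 | A=load:t2 B=compute:t1 [compute-bound]
step 3: L[3]=8 C[2]=9 → dur=9, Σ=31 | A=compute:t2 B=load:t3 [compute-bound]
step 4: L[4]=4 C[3]=7 → dur=7, Σ=38 | A=load:t4 B=compute:t3 [compute-bound]
step 5: L[5]=9 C[4]=3 → dur=9, Σ=47 | A=compute:t4 B=load:t5 [load-bound]
step 6: L[6]=8 C[5]=5 → dur=8, Σ=55 | A=load:t6 B=compute:t5 [load-bound]
step 7: C[6]=4 → dur=4, Σ=59 | A=compute:t6 B=idle [compute-only]

step 3: A=compute:t2 B=load:t3 [compute-bound]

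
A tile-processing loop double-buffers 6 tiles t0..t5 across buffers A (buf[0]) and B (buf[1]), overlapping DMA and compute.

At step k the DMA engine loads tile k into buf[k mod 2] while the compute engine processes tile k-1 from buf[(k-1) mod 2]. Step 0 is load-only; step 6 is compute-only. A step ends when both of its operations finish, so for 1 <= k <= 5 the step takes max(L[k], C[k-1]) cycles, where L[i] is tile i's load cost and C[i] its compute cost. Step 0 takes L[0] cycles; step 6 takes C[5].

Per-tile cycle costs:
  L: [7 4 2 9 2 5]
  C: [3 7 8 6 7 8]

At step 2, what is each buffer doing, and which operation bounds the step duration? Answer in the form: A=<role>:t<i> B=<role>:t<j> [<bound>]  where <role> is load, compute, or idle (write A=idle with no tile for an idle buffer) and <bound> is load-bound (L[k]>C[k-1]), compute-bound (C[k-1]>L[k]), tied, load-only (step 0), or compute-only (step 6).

step 2: A=load:t2 B=compute:t1 [compute-bound]

k=0 load=t0/7c comp=- wait=7 total=7
k=1 load=t1/4c comp=t0/3c wait=4 total=11
k=2 load=t2/2c comp=t1/7c wait=7 total=18
k=3 load=t3/9c comp=t2/8c wait=9 total=27
k=4 load=t4/2c comp=t3/6c wait=6 total=33
k=5 load=t5/5c comp=t4/7c wait=7 total=40
k=6 load=- comp=t5/8c wait=8 total=48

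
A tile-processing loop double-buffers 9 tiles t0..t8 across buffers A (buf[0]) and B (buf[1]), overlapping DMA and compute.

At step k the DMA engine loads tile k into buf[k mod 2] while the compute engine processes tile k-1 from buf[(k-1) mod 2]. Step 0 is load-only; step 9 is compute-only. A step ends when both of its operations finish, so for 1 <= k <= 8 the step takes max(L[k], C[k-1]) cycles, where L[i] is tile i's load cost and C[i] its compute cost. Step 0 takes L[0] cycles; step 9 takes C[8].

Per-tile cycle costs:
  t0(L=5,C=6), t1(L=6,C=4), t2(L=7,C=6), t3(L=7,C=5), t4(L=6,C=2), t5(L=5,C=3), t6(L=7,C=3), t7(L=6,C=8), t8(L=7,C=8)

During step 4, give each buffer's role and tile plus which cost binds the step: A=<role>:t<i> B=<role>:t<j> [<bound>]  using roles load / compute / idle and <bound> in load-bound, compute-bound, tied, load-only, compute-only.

[0] DMA t0→A (5c) ∥ CU idle ⇒ 5c, clock 5
[1] DMA t1→B (6c) ∥ CU A:t0 (6c) ⇒ 6c, clock 11
[2] DMA t2→A (7c) ∥ CU B:t1 (4c) ⇒ 7c, clock 18
[3] DMA t3→B (7c) ∥ CU A:t2 (6c) ⇒ 7c, clock 25
[4] DMA t4→A (6c) ∥ CU B:t3 (5c) ⇒ 6c, clock 31
[5] DMA t5→B (5c) ∥ CU A:t4 (2c) ⇒ 5c, clock 36
[6] DMA t6→A (7c) ∥ CU B:t5 (3c) ⇒ 7c, clock 43
[7] DMA t7→B (6c) ∥ CU A:t6 (3c) ⇒ 6c, clock 49
[8] DMA t8→A (7c) ∥ CU B:t7 (8c) ⇒ 8c, clock 57
[9] DMA idle ∥ CU A:t8 (8c) ⇒ 8c, clock 65

step 4: A=load:t4 B=compute:t3 [load-bound]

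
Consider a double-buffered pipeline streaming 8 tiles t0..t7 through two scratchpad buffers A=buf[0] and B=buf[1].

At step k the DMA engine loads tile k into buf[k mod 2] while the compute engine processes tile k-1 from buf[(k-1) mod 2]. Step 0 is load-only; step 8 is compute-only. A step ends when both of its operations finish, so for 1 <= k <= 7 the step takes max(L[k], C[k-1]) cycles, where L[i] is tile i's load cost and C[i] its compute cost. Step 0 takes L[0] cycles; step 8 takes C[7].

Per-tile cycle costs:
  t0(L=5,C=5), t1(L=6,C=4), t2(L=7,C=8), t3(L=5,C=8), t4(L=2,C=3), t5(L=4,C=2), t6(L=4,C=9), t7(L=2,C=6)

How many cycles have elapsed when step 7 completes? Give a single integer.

end_cycle[7] = 51

k=0 load=t0/5c comp=- wait=5 total=5
k=1 load=t1/6c comp=t0/5c wait=6 total=11
k=2 load=t2/7c comp=t1/4c wait=7 total=18
k=3 load=t3/5c comp=t2/8c wait=8 total=26
k=4 load=t4/2c comp=t3/8c wait=8 total=34
k=5 load=t5/4c comp=t4/3c wait=4 total=38
k=6 load=t6/4c comp=t5/2c wait=4 total=42
k=7 load=t7/2c comp=t6/9c wait=9 total=51
k=8 load=- comp=t7/6c wait=6 total=57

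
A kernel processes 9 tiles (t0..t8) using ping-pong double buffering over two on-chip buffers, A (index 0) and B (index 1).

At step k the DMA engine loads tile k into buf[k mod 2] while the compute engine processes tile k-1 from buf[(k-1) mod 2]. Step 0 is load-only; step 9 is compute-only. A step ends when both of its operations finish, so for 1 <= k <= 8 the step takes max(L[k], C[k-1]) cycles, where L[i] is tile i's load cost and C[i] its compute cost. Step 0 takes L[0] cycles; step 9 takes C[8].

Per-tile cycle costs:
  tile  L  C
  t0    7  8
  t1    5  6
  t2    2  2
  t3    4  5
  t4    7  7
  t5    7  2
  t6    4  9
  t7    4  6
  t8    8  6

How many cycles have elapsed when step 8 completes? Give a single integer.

  0. 7=7c; end=7; A:t0 B:-
  1. max(5,8)=8c; end=15; A:t0 B:t1
  2. max(2,6)=6c; end=21; A:t2 B:t1
  3. max(4,2)=4c; end=25; A:t2 B:t3
  4. max(7,5)=7c; end=32; A:t4 B:t3
  5. max(7,7)=7c; end=39; A:t4 B:t5
  6. max(4,2)=4c; end=43; A:t6 B:t5
  7. max(4,9)=9c; end=52; A:t6 B:t7
  8. max(8,6)=8c; end=60; A:t8 B:t7
  9. 6=6c; end=66; A:t8 B:t7

end_cycle[8] = 60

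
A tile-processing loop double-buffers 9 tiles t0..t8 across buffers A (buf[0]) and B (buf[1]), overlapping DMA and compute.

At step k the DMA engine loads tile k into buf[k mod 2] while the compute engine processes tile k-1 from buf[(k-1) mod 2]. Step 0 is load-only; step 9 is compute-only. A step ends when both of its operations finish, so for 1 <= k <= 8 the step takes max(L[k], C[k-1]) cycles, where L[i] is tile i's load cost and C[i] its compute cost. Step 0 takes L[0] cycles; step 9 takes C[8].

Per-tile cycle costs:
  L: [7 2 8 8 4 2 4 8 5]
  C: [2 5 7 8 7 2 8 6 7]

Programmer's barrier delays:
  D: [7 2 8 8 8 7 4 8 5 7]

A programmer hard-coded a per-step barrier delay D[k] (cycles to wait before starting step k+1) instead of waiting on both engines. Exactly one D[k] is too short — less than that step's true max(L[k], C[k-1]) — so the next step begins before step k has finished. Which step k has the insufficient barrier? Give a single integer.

hazard at step 8

[0] required=L[0]=7=7 vs D=7 ok
[1] required=max(L[1]=2,C[0]=2)=2 vs D=2 ok
[2] required=max(L[2]=8,C[1]=5)=8 vs D=8 ok
[3] required=max(L[3]=8,C[2]=7)=8 vs D=8 ok
[4] required=max(L[4]=4,C[3]=8)=8 vs D=8 ok
[5] required=max(L[5]=2,C[4]=7)=7 vs D=7 ok
[6] required=max(L[6]=4,C[5]=2)=4 vs D=4 ok
[7] required=max(L[7]=8,C[6]=8)=8 vs D=8 ok
[8] required=max(L[8]=5,C[7]=6)=6 vs D=5 SHORT
[9] required=C[8]=7=7 vs D=7 ok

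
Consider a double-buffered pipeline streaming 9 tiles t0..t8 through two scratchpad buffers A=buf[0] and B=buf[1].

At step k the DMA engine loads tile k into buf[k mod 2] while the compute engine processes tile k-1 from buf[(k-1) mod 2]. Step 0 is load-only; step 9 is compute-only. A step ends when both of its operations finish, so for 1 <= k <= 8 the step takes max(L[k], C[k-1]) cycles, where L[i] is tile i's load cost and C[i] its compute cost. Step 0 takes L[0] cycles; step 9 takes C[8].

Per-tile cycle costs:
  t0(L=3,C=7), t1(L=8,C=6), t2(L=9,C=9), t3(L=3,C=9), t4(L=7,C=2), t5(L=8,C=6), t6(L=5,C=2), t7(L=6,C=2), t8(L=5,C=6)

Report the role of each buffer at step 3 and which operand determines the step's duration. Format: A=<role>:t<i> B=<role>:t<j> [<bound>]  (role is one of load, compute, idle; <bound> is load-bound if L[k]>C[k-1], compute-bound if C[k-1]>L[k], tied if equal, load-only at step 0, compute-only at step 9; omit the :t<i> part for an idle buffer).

step 0: L[0]=3 → dur=3, Σ=3 | A=load:t0 B=idle [load-only]
step 1: L[1]=8 C[0]=7 → dur=8, Σ=11 | A=compute:t0 B=load:t1 [load-bound]
step 2: L[2]=9 C[1]=6 → dur=9, Σ=20 | A=load:t2 B=compute:t1 [load-bound]
step 3: L[3]=3 C[2]=9 → dur=9, Σ=29 | A=compute:t2 B=load:t3 [compute-bound]
step 4: L[4]=7 C[3]=9 → dur=9, Σ=38 | A=load:t4 B=compute:t3 [compute-bound]
step 5: L[5]=8 C[4]=2 → dur=8, Σ=46 | A=compute:t4 B=load:t5 [load-bound]
step 6: L[6]=5 C[5]=6 → dur=6, Σ=52 | A=load:t6 B=compute:t5 [compute-bound]
step 7: L[7]=6 C[6]=2 → dur=6, Σ=58 | A=compute:t6 B=load:t7 [load-bound]
step 8: L[8]=5 C[7]=2 → dur=5, Σ=63 | A=load:t8 B=compute:t7 [load-bound]
step 9: C[8]=6 → dur=6, Σ=69 | A=compute:t8 B=idle [compute-only]

step 3: A=compute:t2 B=load:t3 [compute-bound]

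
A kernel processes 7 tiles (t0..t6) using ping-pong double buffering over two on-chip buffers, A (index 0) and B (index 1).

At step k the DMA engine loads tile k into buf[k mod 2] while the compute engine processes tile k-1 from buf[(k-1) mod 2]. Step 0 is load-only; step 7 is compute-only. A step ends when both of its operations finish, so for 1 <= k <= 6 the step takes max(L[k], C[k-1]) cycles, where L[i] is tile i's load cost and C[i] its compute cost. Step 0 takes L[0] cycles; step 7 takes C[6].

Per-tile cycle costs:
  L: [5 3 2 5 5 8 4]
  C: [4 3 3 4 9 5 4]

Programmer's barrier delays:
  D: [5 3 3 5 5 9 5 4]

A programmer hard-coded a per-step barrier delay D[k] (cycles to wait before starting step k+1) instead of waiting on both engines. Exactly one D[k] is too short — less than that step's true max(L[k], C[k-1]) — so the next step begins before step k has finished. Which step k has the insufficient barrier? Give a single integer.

[0] required=L[0]=5=5 vs D=5 ok
[1] required=max(L[1]=3,C[0]=4)=4 vs D=3 SHORT
[2] required=max(L[2]=2,C[1]=3)=3 vs D=3 ok
[3] required=max(L[3]=5,C[2]=3)=5 vs D=5 ok
[4] required=max(L[4]=5,C[3]=4)=5 vs D=5 ok
[5] required=max(L[5]=8,C[4]=9)=9 vs D=9 ok
[6] required=max(L[6]=4,C[5]=5)=5 vs D=5 ok
[7] required=C[6]=4=4 vs D=4 ok

hazard at step 1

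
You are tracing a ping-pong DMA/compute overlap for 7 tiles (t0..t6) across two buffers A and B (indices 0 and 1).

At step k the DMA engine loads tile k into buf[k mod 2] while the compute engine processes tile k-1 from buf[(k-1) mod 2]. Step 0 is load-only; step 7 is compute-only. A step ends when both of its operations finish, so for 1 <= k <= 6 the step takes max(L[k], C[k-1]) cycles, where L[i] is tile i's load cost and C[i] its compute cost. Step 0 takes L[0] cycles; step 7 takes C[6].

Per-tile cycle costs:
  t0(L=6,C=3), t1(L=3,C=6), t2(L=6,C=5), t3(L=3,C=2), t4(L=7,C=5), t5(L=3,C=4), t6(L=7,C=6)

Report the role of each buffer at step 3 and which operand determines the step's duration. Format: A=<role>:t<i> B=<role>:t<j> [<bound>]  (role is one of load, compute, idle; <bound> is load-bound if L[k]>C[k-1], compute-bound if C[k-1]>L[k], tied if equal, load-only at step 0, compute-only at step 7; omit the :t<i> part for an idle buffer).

  0. 6=6c; end=6; A:t0 B:-
  1. max(3,3)=3c; end=9; A:t0 B:t1
  2. max(6,6)=6c; end=15; A:t2 B:t1
  3. max(3,5)=5c; end=20; A:t2 B:t3
  4. max(7,2)=7c; end=27; A:t4 B:t3
  5. max(3,5)=5c; end=32; A:t4 B:t5
  6. max(7,4)=7c; end=39; A:t6 B:t5
  7. 6=6c; end=45; A:t6 B:t5

step 3: A=compute:t2 B=load:t3 [compute-bound]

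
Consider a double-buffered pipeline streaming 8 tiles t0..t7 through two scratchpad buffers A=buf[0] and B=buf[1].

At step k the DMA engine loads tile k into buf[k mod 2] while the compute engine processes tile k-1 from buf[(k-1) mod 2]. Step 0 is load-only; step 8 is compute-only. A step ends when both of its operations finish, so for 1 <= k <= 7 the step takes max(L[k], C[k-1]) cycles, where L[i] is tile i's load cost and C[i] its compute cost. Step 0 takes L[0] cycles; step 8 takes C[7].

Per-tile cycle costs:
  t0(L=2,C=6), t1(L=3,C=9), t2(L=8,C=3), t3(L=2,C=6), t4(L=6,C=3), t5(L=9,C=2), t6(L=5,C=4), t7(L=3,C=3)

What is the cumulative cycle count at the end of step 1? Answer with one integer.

  0. 2=2c; end=2; A:t0 B:-
  1. max(3,6)=6c; end=8; A:t0 B:t1
  2. max(8,9)=9c; end=17; A:t2 B:t1
  3. max(2,3)=3c; end=20; A:t2 B:t3
  4. max(6,6)=6c; end=26; A:t4 B:t3
  5. max(9,3)=9c; end=35; A:t4 B:t5
  6. max(5,2)=5c; end=40; A:t6 B:t5
  7. max(3,4)=4c; end=44; A:t6 B:t7
  8. 3=3c; end=47; A:t6 B:t7

end_cycle[1] = 8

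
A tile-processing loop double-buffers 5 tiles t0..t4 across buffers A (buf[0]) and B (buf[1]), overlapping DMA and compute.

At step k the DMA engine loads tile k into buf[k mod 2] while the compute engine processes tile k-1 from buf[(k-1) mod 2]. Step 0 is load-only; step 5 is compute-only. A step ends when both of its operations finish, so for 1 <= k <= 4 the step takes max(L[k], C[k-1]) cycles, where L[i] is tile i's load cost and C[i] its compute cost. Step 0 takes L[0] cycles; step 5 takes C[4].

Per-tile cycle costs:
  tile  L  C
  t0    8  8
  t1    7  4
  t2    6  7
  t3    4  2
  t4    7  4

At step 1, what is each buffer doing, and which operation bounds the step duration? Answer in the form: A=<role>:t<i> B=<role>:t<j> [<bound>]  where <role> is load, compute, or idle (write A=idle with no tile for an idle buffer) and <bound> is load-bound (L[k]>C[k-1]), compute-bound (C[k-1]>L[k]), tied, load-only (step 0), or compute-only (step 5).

step 1: A=compute:t0 B=load:t1 [compute-bound]

k=0 load=t0/8c comp=- wait=8 total=8
k=1 load=t1/7c comp=t0/8c wait=8 total=16
k=2 load=t2/6c comp=t1/4c wait=6 total=22
k=3 load=t3/4c comp=t2/7c wait=7 total=29
k=4 load=t4/7c comp=t3/2c wait=7 total=36
k=5 load=- comp=t4/4c wait=4 total=40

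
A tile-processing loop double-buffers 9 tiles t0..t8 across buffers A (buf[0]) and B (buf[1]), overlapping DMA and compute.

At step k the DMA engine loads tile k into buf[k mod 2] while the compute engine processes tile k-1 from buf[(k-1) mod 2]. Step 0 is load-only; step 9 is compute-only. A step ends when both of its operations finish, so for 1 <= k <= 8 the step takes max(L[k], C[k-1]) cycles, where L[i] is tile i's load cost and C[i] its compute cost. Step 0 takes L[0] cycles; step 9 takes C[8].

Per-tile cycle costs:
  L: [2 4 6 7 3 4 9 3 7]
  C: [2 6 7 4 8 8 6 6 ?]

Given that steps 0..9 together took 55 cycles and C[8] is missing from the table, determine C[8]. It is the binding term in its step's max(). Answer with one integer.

step 0 = dur = L[0]=2 = 2
step 1 = dur = max(L[1]=4, C[0]=2) = 4
step 2 = dur = max(L[2]=6, C[1]=6) = 6
step 3 = dur = max(L[3]=7, C[2]=7) = 7
step 4 = dur = max(L[4]=3, C[3]=4) = 4
step 5 = dur = max(L[5]=4, C[4]=8) = 8
step 6 = dur = max(L[6]=9, C[5]=8) = 9
step 7 = dur = max(L[7]=3, C[6]=6) = 6
step 8 = dur = max(L[8]=7, C[7]=6) = 7
step 9 = dur = C[8]=? = C[8]  (unknown; binding)
sum of known step durations = 53
dur[9] = total - known = 55 - 53 = 2
C[8] is the binding max in step 9, so C[8] = dur[9] = 2

C[8] = 2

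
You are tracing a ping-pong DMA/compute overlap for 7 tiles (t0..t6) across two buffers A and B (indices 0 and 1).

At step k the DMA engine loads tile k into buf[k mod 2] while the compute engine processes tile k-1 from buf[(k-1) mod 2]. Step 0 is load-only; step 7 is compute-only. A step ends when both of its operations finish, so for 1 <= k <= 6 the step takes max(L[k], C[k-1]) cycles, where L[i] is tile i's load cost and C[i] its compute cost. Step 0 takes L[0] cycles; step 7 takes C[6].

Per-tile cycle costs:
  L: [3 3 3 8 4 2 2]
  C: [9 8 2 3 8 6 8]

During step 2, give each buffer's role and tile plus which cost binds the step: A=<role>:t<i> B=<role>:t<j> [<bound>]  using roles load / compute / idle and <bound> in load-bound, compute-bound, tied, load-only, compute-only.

step 2: A=load:t2 B=compute:t1 [compute-bound]

step 0: L[0]=3 → dur=3, Σ=3 | A=load:t0 B=idle [load-only]
step 1: L[1]=3 C[0]=9 → dur=9, Σ=12 | A=compute:t0 B=load:t1 [compute-bound]
step 2: L[2]=3 C[1]=8 → dur=8, Σ=20 | A=load:t2 B=compute:t1 [compute-bound]
step 3: L[3]=8 C[2]=2 → dur=8, Σ=28 | A=compute:t2 B=load:t3 [load-bound]
step 4: L[4]=4 C[3]=3 → dur=4, Σ=32 | A=load:t4 B=compute:t3 [load-bound]
step 5: L[5]=2 C[4]=8 → dur=8, Σ=40 | A=compute:t4 B=load:t5 [compute-bound]
step 6: L[6]=2 C[5]=6 → dur=6, Σ=46 | A=load:t6 B=compute:t5 [compute-bound]
step 7: C[6]=8 → dur=8, Σ=54 | A=compute:t6 B=idle [compute-only]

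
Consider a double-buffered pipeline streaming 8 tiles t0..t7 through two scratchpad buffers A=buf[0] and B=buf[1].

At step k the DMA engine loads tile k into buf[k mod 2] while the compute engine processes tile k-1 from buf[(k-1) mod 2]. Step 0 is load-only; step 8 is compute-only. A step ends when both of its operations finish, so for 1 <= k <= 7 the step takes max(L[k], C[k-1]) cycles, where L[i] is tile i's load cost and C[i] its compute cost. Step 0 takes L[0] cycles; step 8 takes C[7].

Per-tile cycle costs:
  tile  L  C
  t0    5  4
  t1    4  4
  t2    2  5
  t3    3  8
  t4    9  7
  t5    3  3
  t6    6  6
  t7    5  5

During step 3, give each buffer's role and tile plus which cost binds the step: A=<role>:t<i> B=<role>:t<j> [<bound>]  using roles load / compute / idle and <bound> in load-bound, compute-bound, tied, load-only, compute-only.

step 3: A=compute:t2 B=load:t3 [compute-bound]

  0. 5=5c; end=5; A:t0 B:-
  1. max(4,4)=4c; end=9; A:t0 B:t1
  2. max(2,4)=4c; end=13; A:t2 B:t1
  3. max(3,5)=5c; end=18; A:t2 B:t3
  4. max(9,8)=9c; end=27; A:t4 B:t3
  5. max(3,7)=7c; end=34; A:t4 B:t5
  6. max(6,3)=6c; end=40; A:t6 B:t5
  7. max(5,6)=6c; end=46; A:t6 B:t7
  8. 5=5c; end=51; A:t6 B:t7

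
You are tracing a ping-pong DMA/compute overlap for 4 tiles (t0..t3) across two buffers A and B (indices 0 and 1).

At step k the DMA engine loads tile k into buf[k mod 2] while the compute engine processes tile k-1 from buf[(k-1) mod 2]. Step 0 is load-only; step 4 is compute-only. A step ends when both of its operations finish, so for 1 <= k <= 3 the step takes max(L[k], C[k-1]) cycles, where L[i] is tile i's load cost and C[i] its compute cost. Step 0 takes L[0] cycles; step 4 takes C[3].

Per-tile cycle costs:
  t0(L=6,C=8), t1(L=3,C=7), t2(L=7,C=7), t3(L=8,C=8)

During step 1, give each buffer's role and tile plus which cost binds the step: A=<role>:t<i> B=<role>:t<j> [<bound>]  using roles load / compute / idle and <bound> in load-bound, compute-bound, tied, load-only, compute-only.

  0. 6=6c; end=6; A:t0 B:-
  1. max(3,8)=8c; end=14; A:t0 B:t1
  2. max(7,7)=7c; end=21; A:t2 B:t1
  3. max(8,7)=8c; end=29; A:t2 B:t3
  4. 8=8c; end=37; A:t2 B:t3

step 1: A=compute:t0 B=load:t1 [compute-bound]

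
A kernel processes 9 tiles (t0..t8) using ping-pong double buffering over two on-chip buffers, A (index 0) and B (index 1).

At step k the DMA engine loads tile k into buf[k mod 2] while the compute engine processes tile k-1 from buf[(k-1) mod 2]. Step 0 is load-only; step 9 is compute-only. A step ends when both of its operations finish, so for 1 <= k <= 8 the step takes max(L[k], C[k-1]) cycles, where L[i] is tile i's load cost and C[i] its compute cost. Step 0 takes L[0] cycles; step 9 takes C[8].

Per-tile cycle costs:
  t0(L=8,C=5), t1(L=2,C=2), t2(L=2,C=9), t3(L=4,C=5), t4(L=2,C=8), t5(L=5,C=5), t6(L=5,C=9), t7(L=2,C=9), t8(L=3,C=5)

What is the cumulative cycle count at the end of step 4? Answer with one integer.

end_cycle[4] = 29

k=0 load=t0/8c comp=- wait=8 total=8
k=1 load=t1/2c comp=t0/5c wait=5 total=13
k=2 load=t2/2c comp=t1/2c wait=2 total=15
k=3 load=t3/4c comp=t2/9c wait=9 total=24
k=4 load=t4/2c comp=t3/5c wait=5 total=29
k=5 load=t5/5c comp=t4/8c wait=8 total=37
k=6 load=t6/5c comp=t5/5c wait=5 total=42
k=7 load=t7/2c comp=t6/9c wait=9 total=51
k=8 load=t8/3c comp=t7/9c wait=9 total=60
k=9 load=- comp=t8/5c wait=5 total=65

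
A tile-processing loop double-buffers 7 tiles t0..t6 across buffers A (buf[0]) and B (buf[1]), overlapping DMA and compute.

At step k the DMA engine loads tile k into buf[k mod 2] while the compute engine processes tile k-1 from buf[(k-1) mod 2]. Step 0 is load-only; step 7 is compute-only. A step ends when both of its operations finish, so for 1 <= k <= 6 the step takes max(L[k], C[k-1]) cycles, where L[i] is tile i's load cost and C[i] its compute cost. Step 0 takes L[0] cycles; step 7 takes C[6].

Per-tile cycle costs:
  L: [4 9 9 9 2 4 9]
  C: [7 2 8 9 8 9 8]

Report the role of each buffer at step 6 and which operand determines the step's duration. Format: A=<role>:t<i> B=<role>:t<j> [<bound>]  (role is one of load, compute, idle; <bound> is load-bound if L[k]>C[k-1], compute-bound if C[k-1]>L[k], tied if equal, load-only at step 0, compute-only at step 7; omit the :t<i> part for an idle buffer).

step 6: A=load:t6 B=compute:t5 [tied]

  0. 4=4c; end=4; A:t0 B:-
  1. max(9,7)=9c; end=13; A:t0 B:t1
  2. max(9,2)=9c; end=22; A:t2 B:t1
  3. max(9,8)=9c; end=31; A:t2 B:t3
  4. max(2,9)=9c; end=40; A:t4 B:t3
  5. max(4,8)=8c; end=48; A:t4 B:t5
  6. max(9,9)=9c; end=57; A:t6 B:t5
  7. 8=8c; end=65; A:t6 B:t5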